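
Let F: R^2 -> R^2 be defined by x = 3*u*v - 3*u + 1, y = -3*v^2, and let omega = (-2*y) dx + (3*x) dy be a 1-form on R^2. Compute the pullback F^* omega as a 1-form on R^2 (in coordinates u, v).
F^* omega = (18*v^2*(v - 1)) du + (18*v*(-2*u*v + 3*u - 1)) dv

Using F^*(f dg) = (f ∘ F) d(g ∘ F), substitute each coordinate x_i by F_i(u, v) in f_i, and replace dx_i by d F_i = (∂F_i/∂u) du + (∂F_i/∂v) dv.
  For the x component: f_1(F) = 6*v^2; d F_1 = (3*v - 3) du + (3*u) dv
  For the y component: f_2(F) = 9*u*v - 9*u + 3; d F_2 = (0) du + (-6*v) dv
Combining and collecting du, dv coefficients:
  coeff of du: 18*v^2*(v - 1)
  coeff of dv: 18*v*(-2*u*v + 3*u - 1)
F^* omega = (18*v^2*(v - 1)) du + (18*v*(-2*u*v + 3*u - 1)) dv.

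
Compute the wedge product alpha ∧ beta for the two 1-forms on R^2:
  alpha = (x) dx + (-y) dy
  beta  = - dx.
alpha ∧ beta = (-y) dx ∧ dy

Distribute the wedge, using dx_i ∧ dx_j = -dx_j ∧ dx_i and dx_i ∧ dx_i = 0. For each pair (i, j) with i < j, the coefficient of dx_i ∧ dx_j in alpha ∧ beta is (alpha_i * beta_j - alpha_j * beta_i). Collecting: alpha ∧ beta = (-y) dx ∧ dy.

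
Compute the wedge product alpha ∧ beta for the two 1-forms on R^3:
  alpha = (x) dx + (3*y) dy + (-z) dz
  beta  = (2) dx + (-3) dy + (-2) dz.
alpha ∧ beta = (-3*x - 6*y) dx ∧ dy + (-2*x + 2*z) dx ∧ dz + (-6*y - 3*z) dy ∧ dz

Distribute the wedge, using dx_i ∧ dx_j = -dx_j ∧ dx_i and dx_i ∧ dx_i = 0. For each pair (i, j) with i < j, the coefficient of dx_i ∧ dx_j in alpha ∧ beta is (alpha_i * beta_j - alpha_j * beta_i). Collecting: alpha ∧ beta = (-3*x - 6*y) dx ∧ dy + (-2*x + 2*z) dx ∧ dz + (-6*y - 3*z) dy ∧ dz.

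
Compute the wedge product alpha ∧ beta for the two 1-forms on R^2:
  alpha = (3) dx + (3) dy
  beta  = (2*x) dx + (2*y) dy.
alpha ∧ beta = (-6*x + 6*y) dx ∧ dy

Distribute the wedge, using dx_i ∧ dx_j = -dx_j ∧ dx_i and dx_i ∧ dx_i = 0. For each pair (i, j) with i < j, the coefficient of dx_i ∧ dx_j in alpha ∧ beta is (alpha_i * beta_j - alpha_j * beta_i). Collecting: alpha ∧ beta = (-6*x + 6*y) dx ∧ dy.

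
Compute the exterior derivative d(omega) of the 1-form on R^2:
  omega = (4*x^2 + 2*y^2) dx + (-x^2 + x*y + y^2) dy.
d(omega) = (-2*x - 3*y) dx ∧ dy

For a 1-form omega = sum_i f_i dx_i, the exterior derivative is
  d(omega) = sum_{i < j} (∂f_j/∂x_i - ∂f_i/∂x_j) dx_i ∧ dx_j.
  coefficient of dx ∧ dy: ∂f_2/∂x - ∂f_1/∂y = ∂(-x^2 + x*y + y^2)/∂x - ∂(4*x^2 + 2*y^2)/∂y = -2*x - 3*y
Assembling: d(omega) = (-2*x - 3*y) dx ∧ dy.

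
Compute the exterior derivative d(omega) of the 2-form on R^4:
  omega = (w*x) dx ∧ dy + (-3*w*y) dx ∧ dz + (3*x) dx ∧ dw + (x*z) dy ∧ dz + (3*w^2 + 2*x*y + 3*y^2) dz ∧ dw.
d(omega) = (x) dx ∧ dy ∧ dw + (3*w + z) dx ∧ dy ∧ dz + (-y) dx ∧ dz ∧ dw + (2*x + 6*y) dy ∧ dz ∧ dw

For a 2-form omega = sum_{i<j} g_{ij} dx_i ∧ dx_j, the exterior derivative is
  d(omega) = sum_{i<j} d(g_{ij}) ∧ dx_i ∧ dx_j = sum_{i<j, k} (∂g_{ij}/∂x_k) dx_k ∧ dx_i ∧ dx_j.
Expand each term, using dx_k ∧ dx_i ∧ dx_j = sgn(permutation) dx_{(a)} ∧ dx_{(b)} ∧ dx_{(c)} with (a < b < c) sorted:
  d(w*x) includes (∂/∂w)(w*x) dw = (x) dw, which multiplied by dx ∧ dy gives (x) dx ∧ dy ∧ dw
  d(-3*w*y) includes (∂/∂y)(-3*w*y) dy = (-3*w) dy, which multiplied by dx ∧ dz gives (3*w) dx ∧ dy ∧ dz
  d(-3*w*y) includes (∂/∂w)(-3*w*y) dw = (-3*y) dw, which multiplied by dx ∧ dz gives (-3*y) dx ∧ dz ∧ dw
  d(x*z) includes (∂/∂x)(x*z) dx = (z) dx, which multiplied by dy ∧ dz gives (z) dx ∧ dy ∧ dz
  d(3*w^2 + 2*x*y + 3*y^2) includes (∂/∂x)(3*w^2 + 2*x*y + 3*y^2) dx = (2*y) dx, which multiplied by dz ∧ dw gives (2*y) dx ∧ dz ∧ dw
  d(3*w^2 + 2*x*y + 3*y^2) includes (∂/∂y)(3*w^2 + 2*x*y + 3*y^2) dy = (2*x + 6*y) dy, which multiplied by dz ∧ dw gives (2*x + 6*y) dy ∧ dz ∧ dw
Collecting like 3-forms: d(omega) = (x) dx ∧ dy ∧ dw + (3*w + z) dx ∧ dy ∧ dz + (-y) dx ∧ dz ∧ dw + (2*x + 6*y) dy ∧ dz ∧ dw.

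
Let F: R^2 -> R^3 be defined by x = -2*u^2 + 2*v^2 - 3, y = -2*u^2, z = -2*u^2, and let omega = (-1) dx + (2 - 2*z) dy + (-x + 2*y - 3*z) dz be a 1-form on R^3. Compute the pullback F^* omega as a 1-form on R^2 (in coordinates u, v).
F^* omega = (8*u*(-4*u^2 + v^2 - 2)) du + (-4*v) dv

Using F^*(f dg) = (f ∘ F) d(g ∘ F), substitute each coordinate x_i by F_i(u, v) in f_i, and replace dx_i by d F_i = (∂F_i/∂u) du + (∂F_i/∂v) dv.
  For the x component: f_1(F) = -1; d F_1 = (-4*u) du + (4*v) dv
  For the y component: f_2(F) = 4*u^2 + 2; d F_2 = (-4*u) du + (0) dv
  For the z component: f_3(F) = 4*u^2 - 2*v^2 + 3; d F_3 = (-4*u) du + (0) dv
Combining and collecting du, dv coefficients:
  coeff of du: 8*u*(-4*u^2 + v^2 - 2)
  coeff of dv: -4*v
F^* omega = (8*u*(-4*u^2 + v^2 - 2)) du + (-4*v) dv.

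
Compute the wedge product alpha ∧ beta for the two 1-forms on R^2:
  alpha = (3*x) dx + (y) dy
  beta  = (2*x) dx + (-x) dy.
alpha ∧ beta = (-x*(3*x + 2*y)) dx ∧ dy

Distribute the wedge, using dx_i ∧ dx_j = -dx_j ∧ dx_i and dx_i ∧ dx_i = 0. For each pair (i, j) with i < j, the coefficient of dx_i ∧ dx_j in alpha ∧ beta is (alpha_i * beta_j - alpha_j * beta_i). Collecting: alpha ∧ beta = (-x*(3*x + 2*y)) dx ∧ dy.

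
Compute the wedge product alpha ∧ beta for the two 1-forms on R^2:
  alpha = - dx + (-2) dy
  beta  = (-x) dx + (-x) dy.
alpha ∧ beta = (-x) dx ∧ dy

Distribute the wedge, using dx_i ∧ dx_j = -dx_j ∧ dx_i and dx_i ∧ dx_i = 0. For each pair (i, j) with i < j, the coefficient of dx_i ∧ dx_j in alpha ∧ beta is (alpha_i * beta_j - alpha_j * beta_i). Collecting: alpha ∧ beta = (-x) dx ∧ dy.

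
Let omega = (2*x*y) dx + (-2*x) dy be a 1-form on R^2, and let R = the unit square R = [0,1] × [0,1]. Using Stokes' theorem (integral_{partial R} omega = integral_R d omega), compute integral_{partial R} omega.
integral_(partial R) omega = -3

Stokes: integral_partial_R omega = integral_R d omega with d omega = (∂Q/∂x - ∂P/∂y) dx ∧ dy.
  ∂Q/∂x = -2
  ∂P/∂y = 2*x
  integrand = ∂Q/∂x - ∂P/∂y = -2*x - 2.
Integrating over R: integral_0^1 integral_0^1 (-2*x - 2) dx dy = -3.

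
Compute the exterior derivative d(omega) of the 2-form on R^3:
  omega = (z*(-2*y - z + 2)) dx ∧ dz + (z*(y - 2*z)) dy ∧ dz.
d(omega) = (2*z) dx ∧ dy ∧ dz

For a 2-form omega = sum_{i<j} g_{ij} dx_i ∧ dx_j, the exterior derivative is
  d(omega) = sum_{i<j} d(g_{ij}) ∧ dx_i ∧ dx_j = sum_{i<j, k} (∂g_{ij}/∂x_k) dx_k ∧ dx_i ∧ dx_j.
Expand each term, using dx_k ∧ dx_i ∧ dx_j = sgn(permutation) dx_{(a)} ∧ dx_{(b)} ∧ dx_{(c)} with (a < b < c) sorted:
  d(z*(-2*y - z + 2)) includes (∂/∂y)(z*(-2*y - z + 2)) dy = (-2*z) dy, which multiplied by dx ∧ dz gives (2*z) dx ∧ dy ∧ dz
Collecting like 3-forms: d(omega) = (2*z) dx ∧ dy ∧ dz.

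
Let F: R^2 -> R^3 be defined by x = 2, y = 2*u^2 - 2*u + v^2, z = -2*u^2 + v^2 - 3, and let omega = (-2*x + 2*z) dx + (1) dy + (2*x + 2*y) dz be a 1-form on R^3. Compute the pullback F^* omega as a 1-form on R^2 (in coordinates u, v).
F^* omega = (-16*u^3 + 16*u^2 - 8*u*v^2 - 12*u - 2) du + (2*v*(4*u^2 - 4*u + 2*v^2 + 5)) dv

Using F^*(f dg) = (f ∘ F) d(g ∘ F), substitute each coordinate x_i by F_i(u, v) in f_i, and replace dx_i by d F_i = (∂F_i/∂u) du + (∂F_i/∂v) dv.
  For the x component: f_1(F) = -4*u^2 + 2*v^2 - 10; d F_1 = (0) du + (0) dv
  For the y component: f_2(F) = 1; d F_2 = (4*u - 2) du + (2*v) dv
  For the z component: f_3(F) = 4*u^2 - 4*u + 2*v^2 + 4; d F_3 = (-4*u) du + (2*v) dv
Combining and collecting du, dv coefficients:
  coeff of du: -16*u^3 + 16*u^2 - 8*u*v^2 - 12*u - 2
  coeff of dv: 2*v*(4*u^2 - 4*u + 2*v^2 + 5)
F^* omega = (-16*u^3 + 16*u^2 - 8*u*v^2 - 12*u - 2) du + (2*v*(4*u^2 - 4*u + 2*v^2 + 5)) dv.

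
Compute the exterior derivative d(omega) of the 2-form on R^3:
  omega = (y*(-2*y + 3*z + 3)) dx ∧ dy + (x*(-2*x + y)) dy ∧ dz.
d(omega) = (-4*x + 4*y) dx ∧ dy ∧ dz

For a 2-form omega = sum_{i<j} g_{ij} dx_i ∧ dx_j, the exterior derivative is
  d(omega) = sum_{i<j} d(g_{ij}) ∧ dx_i ∧ dx_j = sum_{i<j, k} (∂g_{ij}/∂x_k) dx_k ∧ dx_i ∧ dx_j.
Expand each term, using dx_k ∧ dx_i ∧ dx_j = sgn(permutation) dx_{(a)} ∧ dx_{(b)} ∧ dx_{(c)} with (a < b < c) sorted:
  d(y*(-2*y + 3*z + 3)) includes (∂/∂z)(y*(-2*y + 3*z + 3)) dz = (3*y) dz, which multiplied by dx ∧ dy gives (3*y) dx ∧ dy ∧ dz
  d(x*(-2*x + y)) includes (∂/∂x)(x*(-2*x + y)) dx = (-4*x + y) dx, which multiplied by dy ∧ dz gives (-4*x + y) dx ∧ dy ∧ dz
Collecting like 3-forms: d(omega) = (-4*x + 4*y) dx ∧ dy ∧ dz.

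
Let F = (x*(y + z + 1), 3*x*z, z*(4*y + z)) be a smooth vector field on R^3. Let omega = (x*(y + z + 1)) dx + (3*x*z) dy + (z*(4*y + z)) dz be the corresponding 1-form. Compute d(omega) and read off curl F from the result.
d(omega) = (-3*x + 4*z) dy ∧ dz + (x) dz ∧ dx + (-x + 3*z) dx ∧ dy; curl F = (-3*x + 4*z, x, -x + 3*z)

d omega = sum_{i<j} (∂f_j/∂x_i - ∂f_i/∂x_j) dx_i ∧ dx_j. Under the identification (dy ∧ dz, dz ∧ dx, dx ∧ dy) ↔ (e_x, e_y, e_z), the coefficients are exactly the components of curl F. Compute:
  ∂R/∂y - ∂Q/∂z = (4*z) - (3*x) = -3*x + 4*z
  ∂P/∂z - ∂R/∂x = (x) - (0) = x
  ∂Q/∂x - ∂P/∂y = (3*z) - (x) = -x + 3*z.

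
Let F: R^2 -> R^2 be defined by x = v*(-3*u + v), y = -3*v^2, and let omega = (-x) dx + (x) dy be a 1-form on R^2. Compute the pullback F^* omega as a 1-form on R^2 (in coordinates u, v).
F^* omega = (3*v^2*(-3*u + v)) du + (v*(-9*u^2 + 27*u*v - 8*v^2)) dv

Using F^*(f dg) = (f ∘ F) d(g ∘ F), substitute each coordinate x_i by F_i(u, v) in f_i, and replace dx_i by d F_i = (∂F_i/∂u) du + (∂F_i/∂v) dv.
  For the x component: f_1(F) = v*(3*u - v); d F_1 = (-3*v) du + (-3*u + 2*v) dv
  For the y component: f_2(F) = v*(-3*u + v); d F_2 = (0) du + (-6*v) dv
Combining and collecting du, dv coefficients:
  coeff of du: 3*v^2*(-3*u + v)
  coeff of dv: v*(-9*u^2 + 27*u*v - 8*v^2)
F^* omega = (3*v^2*(-3*u + v)) du + (v*(-9*u^2 + 27*u*v - 8*v^2)) dv.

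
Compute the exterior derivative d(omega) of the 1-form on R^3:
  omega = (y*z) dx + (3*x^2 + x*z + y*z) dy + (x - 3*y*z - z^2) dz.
d(omega) = (6*x) dx ∧ dy + (1 - y) dx ∧ dz + (-x - y - 3*z) dy ∧ dz

For a 1-form omega = sum_i f_i dx_i, the exterior derivative is
  d(omega) = sum_{i < j} (∂f_j/∂x_i - ∂f_i/∂x_j) dx_i ∧ dx_j.
  coefficient of dx ∧ dy: ∂f_2/∂x - ∂f_1/∂y = ∂(3*x^2 + x*z + y*z)/∂x - ∂(y*z)/∂y = 6*x
  coefficient of dx ∧ dz: ∂f_3/∂x - ∂f_1/∂z = ∂(x - 3*y*z - z^2)/∂x - ∂(y*z)/∂z = 1 - y
  coefficient of dy ∧ dz: ∂f_3/∂y - ∂f_2/∂z = ∂(x - 3*y*z - z^2)/∂y - ∂(3*x^2 + x*z + y*z)/∂z = -x - y - 3*z
Assembling: d(omega) = (6*x) dx ∧ dy + (1 - y) dx ∧ dz + (-x - y - 3*z) dy ∧ dz.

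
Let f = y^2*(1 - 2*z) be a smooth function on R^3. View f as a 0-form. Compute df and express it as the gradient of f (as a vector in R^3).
df = (0) dx + (2*y*(1 - 2*z)) dy + (-2*y^2) dz; grad f = (0, 2*y*(1 - 2*z), -2*y^2)

For a 0-form f, d f = (∂f/∂x) dx + (∂f/∂y) dy + (∂f/∂z) dz. The components of the vector representation are exactly the entries of grad f in Cartesian coordinates:
  ∂f/∂x = 0
  ∂f/∂y = 2*y*(1 - 2*z)
  ∂f/∂z = -2*y^2.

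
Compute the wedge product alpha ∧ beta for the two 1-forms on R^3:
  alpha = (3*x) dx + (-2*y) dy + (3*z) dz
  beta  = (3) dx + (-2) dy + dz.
alpha ∧ beta = (-6*x + 6*y) dx ∧ dy + (3*x - 9*z) dx ∧ dz + (-2*y + 6*z) dy ∧ dz

Distribute the wedge, using dx_i ∧ dx_j = -dx_j ∧ dx_i and dx_i ∧ dx_i = 0. For each pair (i, j) with i < j, the coefficient of dx_i ∧ dx_j in alpha ∧ beta is (alpha_i * beta_j - alpha_j * beta_i). Collecting: alpha ∧ beta = (-6*x + 6*y) dx ∧ dy + (3*x - 9*z) dx ∧ dz + (-2*y + 6*z) dy ∧ dz.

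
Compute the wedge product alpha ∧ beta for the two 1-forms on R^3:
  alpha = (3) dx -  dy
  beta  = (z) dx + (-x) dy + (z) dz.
alpha ∧ beta = (-3*x + z) dx ∧ dy + (3*z) dx ∧ dz + (-z) dy ∧ dz

Distribute the wedge, using dx_i ∧ dx_j = -dx_j ∧ dx_i and dx_i ∧ dx_i = 0. For each pair (i, j) with i < j, the coefficient of dx_i ∧ dx_j in alpha ∧ beta is (alpha_i * beta_j - alpha_j * beta_i). Collecting: alpha ∧ beta = (-3*x + z) dx ∧ dy + (3*z) dx ∧ dz + (-z) dy ∧ dz.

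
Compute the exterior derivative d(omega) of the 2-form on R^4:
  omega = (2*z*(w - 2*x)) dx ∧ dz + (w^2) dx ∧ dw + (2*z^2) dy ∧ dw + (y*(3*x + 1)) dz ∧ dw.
d(omega) = (3*y + 2*z) dx ∧ dz ∧ dw + (3*x - 4*z + 1) dy ∧ dz ∧ dw

For a 2-form omega = sum_{i<j} g_{ij} dx_i ∧ dx_j, the exterior derivative is
  d(omega) = sum_{i<j} d(g_{ij}) ∧ dx_i ∧ dx_j = sum_{i<j, k} (∂g_{ij}/∂x_k) dx_k ∧ dx_i ∧ dx_j.
Expand each term, using dx_k ∧ dx_i ∧ dx_j = sgn(permutation) dx_{(a)} ∧ dx_{(b)} ∧ dx_{(c)} with (a < b < c) sorted:
  d(2*z*(w - 2*x)) includes (∂/∂w)(2*z*(w - 2*x)) dw = (2*z) dw, which multiplied by dx ∧ dz gives (2*z) dx ∧ dz ∧ dw
  d(2*z^2) includes (∂/∂z)(2*z^2) dz = (4*z) dz, which multiplied by dy ∧ dw gives (-4*z) dy ∧ dz ∧ dw
  d(y*(3*x + 1)) includes (∂/∂x)(y*(3*x + 1)) dx = (3*y) dx, which multiplied by dz ∧ dw gives (3*y) dx ∧ dz ∧ dw
  d(y*(3*x + 1)) includes (∂/∂y)(y*(3*x + 1)) dy = (3*x + 1) dy, which multiplied by dz ∧ dw gives (3*x + 1) dy ∧ dz ∧ dw
Collecting like 3-forms: d(omega) = (3*y + 2*z) dx ∧ dz ∧ dw + (3*x - 4*z + 1) dy ∧ dz ∧ dw.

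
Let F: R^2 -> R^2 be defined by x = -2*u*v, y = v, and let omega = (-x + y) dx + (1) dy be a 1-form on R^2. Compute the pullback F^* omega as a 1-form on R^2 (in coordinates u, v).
F^* omega = (v^2*(-4*u - 2)) du + (-4*u^2*v - 2*u*v + 1) dv

Using F^*(f dg) = (f ∘ F) d(g ∘ F), substitute each coordinate x_i by F_i(u, v) in f_i, and replace dx_i by d F_i = (∂F_i/∂u) du + (∂F_i/∂v) dv.
  For the x component: f_1(F) = v*(2*u + 1); d F_1 = (-2*v) du + (-2*u) dv
  For the y component: f_2(F) = 1; d F_2 = (0) du + (1) dv
Combining and collecting du, dv coefficients:
  coeff of du: v^2*(-4*u - 2)
  coeff of dv: -4*u^2*v - 2*u*v + 1
F^* omega = (v^2*(-4*u - 2)) du + (-4*u^2*v - 2*u*v + 1) dv.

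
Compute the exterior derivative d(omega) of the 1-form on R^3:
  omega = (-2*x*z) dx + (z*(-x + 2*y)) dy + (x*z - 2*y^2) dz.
d(omega) = (-z) dx ∧ dy + (2*x + z) dx ∧ dz + (x - 6*y) dy ∧ dz

For a 1-form omega = sum_i f_i dx_i, the exterior derivative is
  d(omega) = sum_{i < j} (∂f_j/∂x_i - ∂f_i/∂x_j) dx_i ∧ dx_j.
  coefficient of dx ∧ dy: ∂f_2/∂x - ∂f_1/∂y = ∂(z*(-x + 2*y))/∂x - ∂(-2*x*z)/∂y = -z
  coefficient of dx ∧ dz: ∂f_3/∂x - ∂f_1/∂z = ∂(x*z - 2*y^2)/∂x - ∂(-2*x*z)/∂z = 2*x + z
  coefficient of dy ∧ dz: ∂f_3/∂y - ∂f_2/∂z = ∂(x*z - 2*y^2)/∂y - ∂(z*(-x + 2*y))/∂z = x - 6*y
Assembling: d(omega) = (-z) dx ∧ dy + (2*x + z) dx ∧ dz + (x - 6*y) dy ∧ dz.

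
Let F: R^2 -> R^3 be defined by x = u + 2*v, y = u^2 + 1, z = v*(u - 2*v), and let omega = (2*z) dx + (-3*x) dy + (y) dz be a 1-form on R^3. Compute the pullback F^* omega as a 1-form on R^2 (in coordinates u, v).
F^* omega = (u^2*v - 6*u^2 - 10*u*v - 4*v^2 + v) du + (u^3 - 4*u^2*v + 4*u*v + u - 8*v^2 - 4*v) dv

Using F^*(f dg) = (f ∘ F) d(g ∘ F), substitute each coordinate x_i by F_i(u, v) in f_i, and replace dx_i by d F_i = (∂F_i/∂u) du + (∂F_i/∂v) dv.
  For the x component: f_1(F) = 2*v*(u - 2*v); d F_1 = (1) du + (2) dv
  For the y component: f_2(F) = -3*u - 6*v; d F_2 = (2*u) du + (0) dv
  For the z component: f_3(F) = u^2 + 1; d F_3 = (v) du + (u - 4*v) dv
Combining and collecting du, dv coefficients:
  coeff of du: u^2*v - 6*u^2 - 10*u*v - 4*v^2 + v
  coeff of dv: u^3 - 4*u^2*v + 4*u*v + u - 8*v^2 - 4*v
F^* omega = (u^2*v - 6*u^2 - 10*u*v - 4*v^2 + v) du + (u^3 - 4*u^2*v + 4*u*v + u - 8*v^2 - 4*v) dv.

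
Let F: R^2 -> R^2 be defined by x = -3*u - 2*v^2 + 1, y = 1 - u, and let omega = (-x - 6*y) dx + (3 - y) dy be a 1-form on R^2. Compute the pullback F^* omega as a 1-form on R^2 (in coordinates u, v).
F^* omega = (-28*u - 6*v^2 + 19) du + (4*v*(-9*u - 2*v^2 + 7)) dv

Using F^*(f dg) = (f ∘ F) d(g ∘ F), substitute each coordinate x_i by F_i(u, v) in f_i, and replace dx_i by d F_i = (∂F_i/∂u) du + (∂F_i/∂v) dv.
  For the x component: f_1(F) = 9*u + 2*v^2 - 7; d F_1 = (-3) du + (-4*v) dv
  For the y component: f_2(F) = u + 2; d F_2 = (-1) du + (0) dv
Combining and collecting du, dv coefficients:
  coeff of du: -28*u - 6*v^2 + 19
  coeff of dv: 4*v*(-9*u - 2*v^2 + 7)
F^* omega = (-28*u - 6*v^2 + 19) du + (4*v*(-9*u - 2*v^2 + 7)) dv.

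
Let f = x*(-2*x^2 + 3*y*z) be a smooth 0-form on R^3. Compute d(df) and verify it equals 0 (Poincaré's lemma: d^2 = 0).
d(df) = 0

Step 1: df = sum_i (∂f/∂x_i) dx_i = (-6*x^2 + 3*y*z) dx + (3*x*z) dy + (3*x*y) dz.
Step 2: Apply d again. Using the 1-form formula, the coefficient of dx ∧ dy in d(df) is ∂^2 f/∂x ∂y - ∂^2 f/∂y ∂x = (3*z) - (3*z) = 0 (equality of mixed partials for smooth f).
Similarly for dx ∧ dz and dy ∧ dz — all coefficients vanish. So d(df) = 0.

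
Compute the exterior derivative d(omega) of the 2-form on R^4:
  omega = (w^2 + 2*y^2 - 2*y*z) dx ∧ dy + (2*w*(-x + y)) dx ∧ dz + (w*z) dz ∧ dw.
d(omega) = (-2*w - 2*y) dx ∧ dy ∧ dz + (2*w) dx ∧ dy ∧ dw + (-2*x + 2*y) dx ∧ dz ∧ dw

For a 2-form omega = sum_{i<j} g_{ij} dx_i ∧ dx_j, the exterior derivative is
  d(omega) = sum_{i<j} d(g_{ij}) ∧ dx_i ∧ dx_j = sum_{i<j, k} (∂g_{ij}/∂x_k) dx_k ∧ dx_i ∧ dx_j.
Expand each term, using dx_k ∧ dx_i ∧ dx_j = sgn(permutation) dx_{(a)} ∧ dx_{(b)} ∧ dx_{(c)} with (a < b < c) sorted:
  d(w^2 + 2*y^2 - 2*y*z) includes (∂/∂z)(w^2 + 2*y^2 - 2*y*z) dz = (-2*y) dz, which multiplied by dx ∧ dy gives (-2*y) dx ∧ dy ∧ dz
  d(w^2 + 2*y^2 - 2*y*z) includes (∂/∂w)(w^2 + 2*y^2 - 2*y*z) dw = (2*w) dw, which multiplied by dx ∧ dy gives (2*w) dx ∧ dy ∧ dw
  d(2*w*(-x + y)) includes (∂/∂y)(2*w*(-x + y)) dy = (2*w) dy, which multiplied by dx ∧ dz gives (-2*w) dx ∧ dy ∧ dz
  d(2*w*(-x + y)) includes (∂/∂w)(2*w*(-x + y)) dw = (-2*x + 2*y) dw, which multiplied by dx ∧ dz gives (-2*x + 2*y) dx ∧ dz ∧ dw
Collecting like 3-forms: d(omega) = (-2*w - 2*y) dx ∧ dy ∧ dz + (2*w) dx ∧ dy ∧ dw + (-2*x + 2*y) dx ∧ dz ∧ dw.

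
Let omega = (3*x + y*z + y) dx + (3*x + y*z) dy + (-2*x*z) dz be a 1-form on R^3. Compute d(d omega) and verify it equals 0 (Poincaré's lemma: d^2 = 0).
d(d omega) = 0

Step 1: d omega = sum_{i<j} (∂f_j/∂x_i - ∂f_i/∂x_j) dx_i ∧ dx_j:
  coeff of dx ∧ dy: 2 - z
  coeff of dx ∧ dz: -y - 2*z
  coeff of dy ∧ dz: -y
Step 2: Apply d again to each 2-form coefficient. The only possible 3-form in R^3 is dx ∧ dy ∧ dz, with coefficient
  ∂(coeff of dy∧dz)/∂x - ∂(coeff of dx∧dz)/∂y + ∂(coeff of dx∧dy)/∂z
  = ∂/∂x (-y) - ∂/∂y (-y - 2*z) + ∂/∂z (2 - z).
Each of these terms simplifies to sums of mixed partials that cancel in pairs. The result is 0 (by equality of mixed partials for smooth functions — Schwarz / Clairaut).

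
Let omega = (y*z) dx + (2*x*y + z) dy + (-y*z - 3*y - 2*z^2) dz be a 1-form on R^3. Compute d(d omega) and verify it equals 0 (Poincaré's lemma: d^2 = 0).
d(d omega) = 0

Step 1: d omega = sum_{i<j} (∂f_j/∂x_i - ∂f_i/∂x_j) dx_i ∧ dx_j:
  coeff of dx ∧ dy: 2*y - z
  coeff of dx ∧ dz: -y
  coeff of dy ∧ dz: -z - 4
Step 2: Apply d again to each 2-form coefficient. The only possible 3-form in R^3 is dx ∧ dy ∧ dz, with coefficient
  ∂(coeff of dy∧dz)/∂x - ∂(coeff of dx∧dz)/∂y + ∂(coeff of dx∧dy)/∂z
  = ∂/∂x (-z - 4) - ∂/∂y (-y) + ∂/∂z (2*y - z).
Each of these terms simplifies to sums of mixed partials that cancel in pairs. The result is 0 (by equality of mixed partials for smooth functions — Schwarz / Clairaut).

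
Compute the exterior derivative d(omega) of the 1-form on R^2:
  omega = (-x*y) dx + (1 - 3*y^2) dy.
d(omega) = (x) dx ∧ dy

For a 1-form omega = sum_i f_i dx_i, the exterior derivative is
  d(omega) = sum_{i < j} (∂f_j/∂x_i - ∂f_i/∂x_j) dx_i ∧ dx_j.
  coefficient of dx ∧ dy: ∂f_2/∂x - ∂f_1/∂y = ∂(1 - 3*y^2)/∂x - ∂(-x*y)/∂y = x
Assembling: d(omega) = (x) dx ∧ dy.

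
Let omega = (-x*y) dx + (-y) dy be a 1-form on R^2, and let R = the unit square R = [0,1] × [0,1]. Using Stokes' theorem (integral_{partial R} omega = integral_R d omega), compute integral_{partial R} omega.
integral_(partial R) omega = 1/2

Stokes: integral_partial_R omega = integral_R d omega with d omega = (∂Q/∂x - ∂P/∂y) dx ∧ dy.
  ∂Q/∂x = 0
  ∂P/∂y = -x
  integrand = ∂Q/∂x - ∂P/∂y = x.
Integrating over R: integral_0^1 integral_0^1 (x) dx dy = 1/2.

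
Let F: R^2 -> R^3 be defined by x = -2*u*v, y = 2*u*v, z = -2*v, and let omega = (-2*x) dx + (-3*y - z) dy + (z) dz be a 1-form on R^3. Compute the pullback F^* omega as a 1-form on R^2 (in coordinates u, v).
F^* omega = (v^2*(4 - 20*u)) du + (4*v*(-5*u^2 + u + 1)) dv

Using F^*(f dg) = (f ∘ F) d(g ∘ F), substitute each coordinate x_i by F_i(u, v) in f_i, and replace dx_i by d F_i = (∂F_i/∂u) du + (∂F_i/∂v) dv.
  For the x component: f_1(F) = 4*u*v; d F_1 = (-2*v) du + (-2*u) dv
  For the y component: f_2(F) = 2*v*(1 - 3*u); d F_2 = (2*v) du + (2*u) dv
  For the z component: f_3(F) = -2*v; d F_3 = (0) du + (-2) dv
Combining and collecting du, dv coefficients:
  coeff of du: v^2*(4 - 20*u)
  coeff of dv: 4*v*(-5*u^2 + u + 1)
F^* omega = (v^2*(4 - 20*u)) du + (4*v*(-5*u^2 + u + 1)) dv.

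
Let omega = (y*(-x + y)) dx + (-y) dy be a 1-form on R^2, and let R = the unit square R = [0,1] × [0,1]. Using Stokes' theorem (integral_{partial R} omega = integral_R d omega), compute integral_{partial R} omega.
integral_(partial R) omega = -1/2

Stokes: integral_partial_R omega = integral_R d omega with d omega = (∂Q/∂x - ∂P/∂y) dx ∧ dy.
  ∂Q/∂x = 0
  ∂P/∂y = -x + 2*y
  integrand = ∂Q/∂x - ∂P/∂y = x - 2*y.
Integrating over R: integral_0^1 integral_0^1 (x - 2*y) dx dy = -1/2.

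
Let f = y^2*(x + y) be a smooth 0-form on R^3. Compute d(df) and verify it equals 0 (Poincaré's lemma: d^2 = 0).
d(df) = 0

Step 1: df = sum_i (∂f/∂x_i) dx_i = (y^2) dx + (y*(2*x + 3*y)) dy + (0) dz.
Step 2: Apply d again. Using the 1-form formula, the coefficient of dx ∧ dy in d(df) is ∂^2 f/∂x ∂y - ∂^2 f/∂y ∂x = (2*y) - (2*y) = 0 (equality of mixed partials for smooth f).
Similarly for dx ∧ dz and dy ∧ dz — all coefficients vanish. So d(df) = 0.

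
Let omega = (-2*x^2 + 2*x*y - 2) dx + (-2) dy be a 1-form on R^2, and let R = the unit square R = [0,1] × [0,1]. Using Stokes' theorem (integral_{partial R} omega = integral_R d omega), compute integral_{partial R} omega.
integral_(partial R) omega = -1

Stokes: integral_partial_R omega = integral_R d omega with d omega = (∂Q/∂x - ∂P/∂y) dx ∧ dy.
  ∂Q/∂x = 0
  ∂P/∂y = 2*x
  integrand = ∂Q/∂x - ∂P/∂y = -2*x.
Integrating over R: integral_0^1 integral_0^1 (-2*x) dx dy = -1.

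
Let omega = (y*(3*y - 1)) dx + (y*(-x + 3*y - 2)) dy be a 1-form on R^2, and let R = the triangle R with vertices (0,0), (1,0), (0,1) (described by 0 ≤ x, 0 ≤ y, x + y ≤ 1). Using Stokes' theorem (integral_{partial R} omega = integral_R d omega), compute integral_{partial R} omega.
integral_(partial R) omega = -2/3

Stokes: integral_partial_R omega = integral_R d omega with d omega = (∂Q/∂x - ∂P/∂y) dx ∧ dy.
  ∂Q/∂x = -y
  ∂P/∂y = 6*y - 1
  integrand = ∂Q/∂x - ∂P/∂y = 1 - 7*y.
Integrating over R: integral_0^1 integral_0^{1-x} (1 - 7*y) dy dx = -2/3.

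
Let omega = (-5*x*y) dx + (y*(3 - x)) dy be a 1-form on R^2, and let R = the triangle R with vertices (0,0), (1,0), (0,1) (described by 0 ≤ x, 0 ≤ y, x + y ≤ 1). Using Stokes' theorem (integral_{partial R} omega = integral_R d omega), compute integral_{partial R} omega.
integral_(partial R) omega = 2/3

Stokes: integral_partial_R omega = integral_R d omega with d omega = (∂Q/∂x - ∂P/∂y) dx ∧ dy.
  ∂Q/∂x = -y
  ∂P/∂y = -5*x
  integrand = ∂Q/∂x - ∂P/∂y = 5*x - y.
Integrating over R: integral_0^1 integral_0^{1-x} (5*x - y) dy dx = 2/3.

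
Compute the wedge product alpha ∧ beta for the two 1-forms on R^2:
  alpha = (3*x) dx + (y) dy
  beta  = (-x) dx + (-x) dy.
alpha ∧ beta = (x*(-3*x + y)) dx ∧ dy

Distribute the wedge, using dx_i ∧ dx_j = -dx_j ∧ dx_i and dx_i ∧ dx_i = 0. For each pair (i, j) with i < j, the coefficient of dx_i ∧ dx_j in alpha ∧ beta is (alpha_i * beta_j - alpha_j * beta_i). Collecting: alpha ∧ beta = (x*(-3*x + y)) dx ∧ dy.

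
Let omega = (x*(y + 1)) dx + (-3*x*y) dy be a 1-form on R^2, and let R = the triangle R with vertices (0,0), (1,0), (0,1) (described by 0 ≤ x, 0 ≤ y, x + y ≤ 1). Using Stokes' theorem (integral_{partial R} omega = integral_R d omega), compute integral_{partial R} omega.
integral_(partial R) omega = -2/3

Stokes: integral_partial_R omega = integral_R d omega with d omega = (∂Q/∂x - ∂P/∂y) dx ∧ dy.
  ∂Q/∂x = -3*y
  ∂P/∂y = x
  integrand = ∂Q/∂x - ∂P/∂y = -x - 3*y.
Integrating over R: integral_0^1 integral_0^{1-x} (-x - 3*y) dy dx = -2/3.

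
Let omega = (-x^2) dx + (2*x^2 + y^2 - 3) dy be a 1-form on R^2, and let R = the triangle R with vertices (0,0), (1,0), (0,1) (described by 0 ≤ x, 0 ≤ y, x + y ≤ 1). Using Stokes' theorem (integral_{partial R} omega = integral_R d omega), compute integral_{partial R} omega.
integral_(partial R) omega = 2/3

Stokes: integral_partial_R omega = integral_R d omega with d omega = (∂Q/∂x - ∂P/∂y) dx ∧ dy.
  ∂Q/∂x = 4*x
  ∂P/∂y = 0
  integrand = ∂Q/∂x - ∂P/∂y = 4*x.
Integrating over R: integral_0^1 integral_0^{1-x} (4*x) dy dx = 2/3.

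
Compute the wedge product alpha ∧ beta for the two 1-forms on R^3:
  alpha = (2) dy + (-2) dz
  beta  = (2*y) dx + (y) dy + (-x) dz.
alpha ∧ beta = (-4*y) dx ∧ dy + (-2*x + 2*y) dy ∧ dz + (4*y) dx ∧ dz

Distribute the wedge, using dx_i ∧ dx_j = -dx_j ∧ dx_i and dx_i ∧ dx_i = 0. For each pair (i, j) with i < j, the coefficient of dx_i ∧ dx_j in alpha ∧ beta is (alpha_i * beta_j - alpha_j * beta_i). Collecting: alpha ∧ beta = (-4*y) dx ∧ dy + (-2*x + 2*y) dy ∧ dz + (4*y) dx ∧ dz.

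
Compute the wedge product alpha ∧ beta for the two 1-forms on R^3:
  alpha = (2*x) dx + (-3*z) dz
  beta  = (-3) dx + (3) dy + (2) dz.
alpha ∧ beta = (6*x) dx ∧ dy + (4*x - 9*z) dx ∧ dz + (9*z) dy ∧ dz

Distribute the wedge, using dx_i ∧ dx_j = -dx_j ∧ dx_i and dx_i ∧ dx_i = 0. For each pair (i, j) with i < j, the coefficient of dx_i ∧ dx_j in alpha ∧ beta is (alpha_i * beta_j - alpha_j * beta_i). Collecting: alpha ∧ beta = (6*x) dx ∧ dy + (4*x - 9*z) dx ∧ dz + (9*z) dy ∧ dz.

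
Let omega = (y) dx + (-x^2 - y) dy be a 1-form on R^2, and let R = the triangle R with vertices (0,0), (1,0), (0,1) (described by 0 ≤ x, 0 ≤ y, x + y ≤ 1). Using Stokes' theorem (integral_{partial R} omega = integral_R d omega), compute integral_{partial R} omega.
integral_(partial R) omega = -5/6

Stokes: integral_partial_R omega = integral_R d omega with d omega = (∂Q/∂x - ∂P/∂y) dx ∧ dy.
  ∂Q/∂x = -2*x
  ∂P/∂y = 1
  integrand = ∂Q/∂x - ∂P/∂y = -2*x - 1.
Integrating over R: integral_0^1 integral_0^{1-x} (-2*x - 1) dy dx = -5/6.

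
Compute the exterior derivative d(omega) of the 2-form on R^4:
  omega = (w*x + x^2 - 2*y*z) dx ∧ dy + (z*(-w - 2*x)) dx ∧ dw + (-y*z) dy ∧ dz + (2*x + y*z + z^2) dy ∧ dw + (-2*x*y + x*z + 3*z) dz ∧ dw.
d(omega) = (-2*y) dx ∧ dy ∧ dz + (x + 2) dx ∧ dy ∧ dw + (w + 2*x - 2*y + z) dx ∧ dz ∧ dw + (-2*x - y - 2*z) dy ∧ dz ∧ dw

For a 2-form omega = sum_{i<j} g_{ij} dx_i ∧ dx_j, the exterior derivative is
  d(omega) = sum_{i<j} d(g_{ij}) ∧ dx_i ∧ dx_j = sum_{i<j, k} (∂g_{ij}/∂x_k) dx_k ∧ dx_i ∧ dx_j.
Expand each term, using dx_k ∧ dx_i ∧ dx_j = sgn(permutation) dx_{(a)} ∧ dx_{(b)} ∧ dx_{(c)} with (a < b < c) sorted:
  d(w*x + x^2 - 2*y*z) includes (∂/∂z)(w*x + x^2 - 2*y*z) dz = (-2*y) dz, which multiplied by dx ∧ dy gives (-2*y) dx ∧ dy ∧ dz
  d(w*x + x^2 - 2*y*z) includes (∂/∂w)(w*x + x^2 - 2*y*z) dw = (x) dw, which multiplied by dx ∧ dy gives (x) dx ∧ dy ∧ dw
  d(z*(-w - 2*x)) includes (∂/∂z)(z*(-w - 2*x)) dz = (-w - 2*x) dz, which multiplied by dx ∧ dw gives (w + 2*x) dx ∧ dz ∧ dw
  d(2*x + y*z + z^2) includes (∂/∂x)(2*x + y*z + z^2) dx = (2) dx, which multiplied by dy ∧ dw gives (2) dx ∧ dy ∧ dw
  d(2*x + y*z + z^2) includes (∂/∂z)(2*x + y*z + z^2) dz = (y + 2*z) dz, which multiplied by dy ∧ dw gives (-y - 2*z) dy ∧ dz ∧ dw
  d(-2*x*y + x*z + 3*z) includes (∂/∂x)(-2*x*y + x*z + 3*z) dx = (-2*y + z) dx, which multiplied by dz ∧ dw gives (-2*y + z) dx ∧ dz ∧ dw
  d(-2*x*y + x*z + 3*z) includes (∂/∂y)(-2*x*y + x*z + 3*z) dy = (-2*x) dy, which multiplied by dz ∧ dw gives (-2*x) dy ∧ dz ∧ dw
Collecting like 3-forms: d(omega) = (-2*y) dx ∧ dy ∧ dz + (x + 2) dx ∧ dy ∧ dw + (w + 2*x - 2*y + z) dx ∧ dz ∧ dw + (-2*x - y - 2*z) dy ∧ dz ∧ dw.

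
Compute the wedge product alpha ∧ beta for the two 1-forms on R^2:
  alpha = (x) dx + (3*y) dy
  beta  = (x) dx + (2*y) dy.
alpha ∧ beta = (-x*y) dx ∧ dy

Distribute the wedge, using dx_i ∧ dx_j = -dx_j ∧ dx_i and dx_i ∧ dx_i = 0. For each pair (i, j) with i < j, the coefficient of dx_i ∧ dx_j in alpha ∧ beta is (alpha_i * beta_j - alpha_j * beta_i). Collecting: alpha ∧ beta = (-x*y) dx ∧ dy.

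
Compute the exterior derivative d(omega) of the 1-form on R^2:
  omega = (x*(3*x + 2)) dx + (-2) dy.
d(omega) = 0

For a 1-form omega = sum_i f_i dx_i, the exterior derivative is
  d(omega) = sum_{i < j} (∂f_j/∂x_i - ∂f_i/∂x_j) dx_i ∧ dx_j.

Assembling: d(omega) = 0.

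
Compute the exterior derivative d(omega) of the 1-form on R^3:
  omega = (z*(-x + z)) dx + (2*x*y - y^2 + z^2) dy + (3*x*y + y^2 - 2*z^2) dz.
d(omega) = (2*y) dx ∧ dy + (x + 3*y - 2*z) dx ∧ dz + (3*x + 2*y - 2*z) dy ∧ dz

For a 1-form omega = sum_i f_i dx_i, the exterior derivative is
  d(omega) = sum_{i < j} (∂f_j/∂x_i - ∂f_i/∂x_j) dx_i ∧ dx_j.
  coefficient of dx ∧ dy: ∂f_2/∂x - ∂f_1/∂y = ∂(2*x*y - y^2 + z^2)/∂x - ∂(z*(-x + z))/∂y = 2*y
  coefficient of dx ∧ dz: ∂f_3/∂x - ∂f_1/∂z = ∂(3*x*y + y^2 - 2*z^2)/∂x - ∂(z*(-x + z))/∂z = x + 3*y - 2*z
  coefficient of dy ∧ dz: ∂f_3/∂y - ∂f_2/∂z = ∂(3*x*y + y^2 - 2*z^2)/∂y - ∂(2*x*y - y^2 + z^2)/∂z = 3*x + 2*y - 2*z
Assembling: d(omega) = (2*y) dx ∧ dy + (x + 3*y - 2*z) dx ∧ dz + (3*x + 2*y - 2*z) dy ∧ dz.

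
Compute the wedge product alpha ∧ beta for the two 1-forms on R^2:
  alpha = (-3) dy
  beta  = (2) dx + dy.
alpha ∧ beta = (6) dx ∧ dy

Distribute the wedge, using dx_i ∧ dx_j = -dx_j ∧ dx_i and dx_i ∧ dx_i = 0. For each pair (i, j) with i < j, the coefficient of dx_i ∧ dx_j in alpha ∧ beta is (alpha_i * beta_j - alpha_j * beta_i). Collecting: alpha ∧ beta = (6) dx ∧ dy.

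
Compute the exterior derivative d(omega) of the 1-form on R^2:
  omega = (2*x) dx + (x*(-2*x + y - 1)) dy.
d(omega) = (-4*x + y - 1) dx ∧ dy

For a 1-form omega = sum_i f_i dx_i, the exterior derivative is
  d(omega) = sum_{i < j} (∂f_j/∂x_i - ∂f_i/∂x_j) dx_i ∧ dx_j.
  coefficient of dx ∧ dy: ∂f_2/∂x - ∂f_1/∂y = ∂(x*(-2*x + y - 1))/∂x - ∂(2*x)/∂y = -4*x + y - 1
Assembling: d(omega) = (-4*x + y - 1) dx ∧ dy.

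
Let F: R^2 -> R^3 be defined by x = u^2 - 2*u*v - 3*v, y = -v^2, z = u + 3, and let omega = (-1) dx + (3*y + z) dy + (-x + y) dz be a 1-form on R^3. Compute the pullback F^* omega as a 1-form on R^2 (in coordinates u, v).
F^* omega = (-u^2 + 2*u*v - 2*u - v^2 + 5*v) du + (-2*u*v + 2*u + 6*v^3 - 6*v + 3) dv

Using F^*(f dg) = (f ∘ F) d(g ∘ F), substitute each coordinate x_i by F_i(u, v) in f_i, and replace dx_i by d F_i = (∂F_i/∂u) du + (∂F_i/∂v) dv.
  For the x component: f_1(F) = -1; d F_1 = (2*u - 2*v) du + (-2*u - 3) dv
  For the y component: f_2(F) = u - 3*v^2 + 3; d F_2 = (0) du + (-2*v) dv
  For the z component: f_3(F) = -u^2 + 2*u*v - v^2 + 3*v; d F_3 = (1) du + (0) dv
Combining and collecting du, dv coefficients:
  coeff of du: -u^2 + 2*u*v - 2*u - v^2 + 5*v
  coeff of dv: -2*u*v + 2*u + 6*v^3 - 6*v + 3
F^* omega = (-u^2 + 2*u*v - 2*u - v^2 + 5*v) du + (-2*u*v + 2*u + 6*v^3 - 6*v + 3) dv.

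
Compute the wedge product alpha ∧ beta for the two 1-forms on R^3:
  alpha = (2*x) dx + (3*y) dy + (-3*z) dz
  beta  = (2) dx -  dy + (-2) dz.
alpha ∧ beta = (-2*x - 6*y) dx ∧ dy + (-4*x + 6*z) dx ∧ dz + (-6*y - 3*z) dy ∧ dz

Distribute the wedge, using dx_i ∧ dx_j = -dx_j ∧ dx_i and dx_i ∧ dx_i = 0. For each pair (i, j) with i < j, the coefficient of dx_i ∧ dx_j in alpha ∧ beta is (alpha_i * beta_j - alpha_j * beta_i). Collecting: alpha ∧ beta = (-2*x - 6*y) dx ∧ dy + (-4*x + 6*z) dx ∧ dz + (-6*y - 3*z) dy ∧ dz.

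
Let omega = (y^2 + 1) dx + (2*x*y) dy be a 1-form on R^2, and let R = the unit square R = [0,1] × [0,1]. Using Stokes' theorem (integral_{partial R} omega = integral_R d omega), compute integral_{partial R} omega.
integral_(partial R) omega = 0

Stokes: integral_partial_R omega = integral_R d omega with d omega = (∂Q/∂x - ∂P/∂y) dx ∧ dy.
  ∂Q/∂x = 2*y
  ∂P/∂y = 2*y
  integrand = ∂Q/∂x - ∂P/∂y = 0.
Integrating over R: integral_0^1 integral_0^1 (0) dx dy = 0.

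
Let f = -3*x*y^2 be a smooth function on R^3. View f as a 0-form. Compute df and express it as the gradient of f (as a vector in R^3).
df = (-3*y^2) dx + (-6*x*y) dy + (0) dz; grad f = (-3*y^2, -6*x*y, 0)

For a 0-form f, d f = (∂f/∂x) dx + (∂f/∂y) dy + (∂f/∂z) dz. The components of the vector representation are exactly the entries of grad f in Cartesian coordinates:
  ∂f/∂x = -3*y^2
  ∂f/∂y = -6*x*y
  ∂f/∂z = 0.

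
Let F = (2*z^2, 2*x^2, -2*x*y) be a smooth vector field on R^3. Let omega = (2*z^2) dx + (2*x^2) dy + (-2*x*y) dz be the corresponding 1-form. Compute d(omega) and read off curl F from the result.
d(omega) = (-2*x) dy ∧ dz + (2*y + 4*z) dz ∧ dx + (4*x) dx ∧ dy; curl F = (-2*x, 2*y + 4*z, 4*x)

d omega = sum_{i<j} (∂f_j/∂x_i - ∂f_i/∂x_j) dx_i ∧ dx_j. Under the identification (dy ∧ dz, dz ∧ dx, dx ∧ dy) ↔ (e_x, e_y, e_z), the coefficients are exactly the components of curl F. Compute:
  ∂R/∂y - ∂Q/∂z = (-2*x) - (0) = -2*x
  ∂P/∂z - ∂R/∂x = (4*z) - (-2*y) = 2*y + 4*z
  ∂Q/∂x - ∂P/∂y = (4*x) - (0) = 4*x.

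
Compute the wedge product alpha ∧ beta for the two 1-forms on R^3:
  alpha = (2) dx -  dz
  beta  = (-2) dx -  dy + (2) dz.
alpha ∧ beta = (-2) dx ∧ dy + (2) dx ∧ dz + (-1) dy ∧ dz

Distribute the wedge, using dx_i ∧ dx_j = -dx_j ∧ dx_i and dx_i ∧ dx_i = 0. For each pair (i, j) with i < j, the coefficient of dx_i ∧ dx_j in alpha ∧ beta is (alpha_i * beta_j - alpha_j * beta_i). Collecting: alpha ∧ beta = (-2) dx ∧ dy + (2) dx ∧ dz + (-1) dy ∧ dz.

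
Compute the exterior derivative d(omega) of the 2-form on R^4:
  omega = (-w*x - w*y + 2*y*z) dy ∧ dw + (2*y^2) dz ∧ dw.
d(omega) = (-w) dx ∧ dy ∧ dw + (2*y) dy ∧ dz ∧ dw

For a 2-form omega = sum_{i<j} g_{ij} dx_i ∧ dx_j, the exterior derivative is
  d(omega) = sum_{i<j} d(g_{ij}) ∧ dx_i ∧ dx_j = sum_{i<j, k} (∂g_{ij}/∂x_k) dx_k ∧ dx_i ∧ dx_j.
Expand each term, using dx_k ∧ dx_i ∧ dx_j = sgn(permutation) dx_{(a)} ∧ dx_{(b)} ∧ dx_{(c)} with (a < b < c) sorted:
  d(-w*x - w*y + 2*y*z) includes (∂/∂x)(-w*x - w*y + 2*y*z) dx = (-w) dx, which multiplied by dy ∧ dw gives (-w) dx ∧ dy ∧ dw
  d(-w*x - w*y + 2*y*z) includes (∂/∂z)(-w*x - w*y + 2*y*z) dz = (2*y) dz, which multiplied by dy ∧ dw gives (-2*y) dy ∧ dz ∧ dw
  d(2*y^2) includes (∂/∂y)(2*y^2) dy = (4*y) dy, which multiplied by dz ∧ dw gives (4*y) dy ∧ dz ∧ dw
Collecting like 3-forms: d(omega) = (-w) dx ∧ dy ∧ dw + (2*y) dy ∧ dz ∧ dw.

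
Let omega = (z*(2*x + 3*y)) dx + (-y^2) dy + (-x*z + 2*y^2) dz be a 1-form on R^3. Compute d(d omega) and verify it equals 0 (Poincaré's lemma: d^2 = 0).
d(d omega) = 0

Step 1: d omega = sum_{i<j} (∂f_j/∂x_i - ∂f_i/∂x_j) dx_i ∧ dx_j:
  coeff of dx ∧ dy: -3*z
  coeff of dx ∧ dz: -2*x - 3*y - z
  coeff of dy ∧ dz: 4*y
Step 2: Apply d again to each 2-form coefficient. The only possible 3-form in R^3 is dx ∧ dy ∧ dz, with coefficient
  ∂(coeff of dy∧dz)/∂x - ∂(coeff of dx∧dz)/∂y + ∂(coeff of dx∧dy)/∂z
  = ∂/∂x (4*y) - ∂/∂y (-2*x - 3*y - z) + ∂/∂z (-3*z).
Each of these terms simplifies to sums of mixed partials that cancel in pairs. The result is 0 (by equality of mixed partials for smooth functions — Schwarz / Clairaut).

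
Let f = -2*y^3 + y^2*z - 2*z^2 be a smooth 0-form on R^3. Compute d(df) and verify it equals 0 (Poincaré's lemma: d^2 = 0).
d(df) = 0

Step 1: df = sum_i (∂f/∂x_i) dx_i = (0) dx + (2*y*(-3*y + z)) dy + (y^2 - 4*z) dz.
Step 2: Apply d again. Using the 1-form formula, the coefficient of dx ∧ dy in d(df) is ∂^2 f/∂x ∂y - ∂^2 f/∂y ∂x = (0) - (0) = 0 (equality of mixed partials for smooth f).
Similarly for dx ∧ dz and dy ∧ dz — all coefficients vanish. So d(df) = 0.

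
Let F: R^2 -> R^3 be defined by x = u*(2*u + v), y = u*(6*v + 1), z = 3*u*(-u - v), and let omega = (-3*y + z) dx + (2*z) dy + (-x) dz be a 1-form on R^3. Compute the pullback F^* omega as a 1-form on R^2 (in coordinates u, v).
F^* omega = (3*u*(-37*u*v - 6*u - 18*v^2 - 3*v)) du + (u^2*(-33*u - 54*v - 3)) dv

Using F^*(f dg) = (f ∘ F) d(g ∘ F), substitute each coordinate x_i by F_i(u, v) in f_i, and replace dx_i by d F_i = (∂F_i/∂u) du + (∂F_i/∂v) dv.
  For the x component: f_1(F) = 3*u*(-u - 7*v - 1); d F_1 = (4*u + v) du + (u) dv
  For the y component: f_2(F) = 6*u*(-u - v); d F_2 = (6*v + 1) du + (6*u) dv
  For the z component: f_3(F) = u*(-2*u - v); d F_3 = (-6*u - 3*v) du + (-3*u) dv
Combining and collecting du, dv coefficients:
  coeff of du: 3*u*(-37*u*v - 6*u - 18*v^2 - 3*v)
  coeff of dv: u^2*(-33*u - 54*v - 3)
F^* omega = (3*u*(-37*u*v - 6*u - 18*v^2 - 3*v)) du + (u^2*(-33*u - 54*v - 3)) dv.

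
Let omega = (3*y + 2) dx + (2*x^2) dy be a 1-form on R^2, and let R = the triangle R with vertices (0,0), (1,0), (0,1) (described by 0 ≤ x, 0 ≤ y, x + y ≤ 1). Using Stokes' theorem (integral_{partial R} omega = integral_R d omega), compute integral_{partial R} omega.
integral_(partial R) omega = -5/6

Stokes: integral_partial_R omega = integral_R d omega with d omega = (∂Q/∂x - ∂P/∂y) dx ∧ dy.
  ∂Q/∂x = 4*x
  ∂P/∂y = 3
  integrand = ∂Q/∂x - ∂P/∂y = 4*x - 3.
Integrating over R: integral_0^1 integral_0^{1-x} (4*x - 3) dy dx = -5/6.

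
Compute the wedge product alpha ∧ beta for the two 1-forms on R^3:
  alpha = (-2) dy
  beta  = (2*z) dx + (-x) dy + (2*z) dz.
alpha ∧ beta = (4*z) dx ∧ dy + (-4*z) dy ∧ dz

Distribute the wedge, using dx_i ∧ dx_j = -dx_j ∧ dx_i and dx_i ∧ dx_i = 0. For each pair (i, j) with i < j, the coefficient of dx_i ∧ dx_j in alpha ∧ beta is (alpha_i * beta_j - alpha_j * beta_i). Collecting: alpha ∧ beta = (4*z) dx ∧ dy + (-4*z) dy ∧ dz.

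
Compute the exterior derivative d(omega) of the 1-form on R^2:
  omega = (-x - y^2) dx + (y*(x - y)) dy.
d(omega) = (3*y) dx ∧ dy

For a 1-form omega = sum_i f_i dx_i, the exterior derivative is
  d(omega) = sum_{i < j} (∂f_j/∂x_i - ∂f_i/∂x_j) dx_i ∧ dx_j.
  coefficient of dx ∧ dy: ∂f_2/∂x - ∂f_1/∂y = ∂(y*(x - y))/∂x - ∂(-x - y^2)/∂y = 3*y
Assembling: d(omega) = (3*y) dx ∧ dy.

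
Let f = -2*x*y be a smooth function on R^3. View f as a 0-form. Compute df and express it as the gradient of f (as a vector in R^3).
df = (-2*y) dx + (-2*x) dy + (0) dz; grad f = (-2*y, -2*x, 0)

For a 0-form f, d f = (∂f/∂x) dx + (∂f/∂y) dy + (∂f/∂z) dz. The components of the vector representation are exactly the entries of grad f in Cartesian coordinates:
  ∂f/∂x = -2*y
  ∂f/∂y = -2*x
  ∂f/∂z = 0.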